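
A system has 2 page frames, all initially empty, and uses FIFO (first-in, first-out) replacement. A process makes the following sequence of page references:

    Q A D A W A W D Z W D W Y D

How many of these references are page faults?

Q: miss, frames [Q]
A: miss, frames [Q, A]
D: miss, evict Q, frames [A, D]
A: hit
W: miss, evict A, frames [D, W]
A: miss, evict D, frames [W, A]
W: hit
D: miss, evict W, frames [A, D]
Z: miss, evict A, frames [D, Z]
W: miss, evict D, frames [Z, W]
D: miss, evict Z, frames [W, D]
W: hit
Y: miss, evict W, frames [D, Y]
D: hit
Page faults: 10.

10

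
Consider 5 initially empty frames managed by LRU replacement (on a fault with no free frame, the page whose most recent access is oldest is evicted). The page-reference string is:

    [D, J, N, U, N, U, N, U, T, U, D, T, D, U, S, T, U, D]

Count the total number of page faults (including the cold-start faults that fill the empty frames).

D → miss, frames (D)
J → miss, frames (D J)
N → miss, frames (D J N)
U → miss, frames (D J N U)
N → hit
U → hit
N → hit
U → hit
T → miss, frames (D J N U T)
U → hit
D → hit
T → hit
D → hit
U → hit
S → miss, evict J, frames (N T D U S)
T → hit
U → hit
D → hit
Page faults: 6.

6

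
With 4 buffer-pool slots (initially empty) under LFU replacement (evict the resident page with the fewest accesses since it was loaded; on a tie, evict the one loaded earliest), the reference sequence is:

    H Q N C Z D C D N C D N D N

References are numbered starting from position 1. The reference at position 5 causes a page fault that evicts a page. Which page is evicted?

H

pos 1: H -> fault, frames (H)
pos 2: Q -> fault, frames (H Q)
pos 3: N -> fault, frames (H Q N)
pos 4: C -> fault, frames (H Q N C)
pos 5: Z -> fault, evict H, frames (Q N C Z)
At position 5, page H is evicted.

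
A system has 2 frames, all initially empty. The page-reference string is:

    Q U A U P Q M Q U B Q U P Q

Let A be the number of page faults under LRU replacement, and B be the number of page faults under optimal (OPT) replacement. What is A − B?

Under LRU: F F F . F F F . F F F F F F → 12 faults.
Under OPT: F F F . F F F . F F . F F . → 10 faults.
A − B = 12 − 10 = 2.

2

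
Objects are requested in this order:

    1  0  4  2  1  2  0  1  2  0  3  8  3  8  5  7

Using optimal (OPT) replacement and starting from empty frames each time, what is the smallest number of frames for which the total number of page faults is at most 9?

3

f=1: 16 faults
f=2: 10 faults
f=3: 8 faults
f=4: 8 faults
f=5: 8 faults
f=6: 8 faults
f=7: 8 faults
f=8: 8 faults
Smallest f with faults ≤ 9 is 3.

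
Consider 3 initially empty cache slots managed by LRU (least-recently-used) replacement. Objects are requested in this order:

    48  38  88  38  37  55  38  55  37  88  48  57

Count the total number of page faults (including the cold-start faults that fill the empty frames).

48: fault, frames (48)
38: fault, frames (48 38)
88: fault, frames (48 38 88)
38: hit
37: fault, evict 48, frames (88 38 37)
55: fault, evict 88, frames (38 37 55)
38: hit
55: hit
37: hit
88: fault, evict 38, frames (55 37 88)
48: fault, evict 55, frames (37 88 48)
57: fault, evict 37, frames (88 48 57)
Page faults: 8.

8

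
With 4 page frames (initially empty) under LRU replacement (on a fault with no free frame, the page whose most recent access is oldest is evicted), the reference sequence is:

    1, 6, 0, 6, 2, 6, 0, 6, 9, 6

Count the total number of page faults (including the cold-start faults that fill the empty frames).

1 → miss, frames [1]
6 → miss, frames [1, 6]
0 → miss, frames [1, 6, 0]
6 → hit
2 → miss, frames [1, 0, 6, 2]
6 → hit
0 → hit
6 → hit
9 → miss, evict 1, frames [2, 0, 6, 9]
6 → hit
Page faults: 5.

5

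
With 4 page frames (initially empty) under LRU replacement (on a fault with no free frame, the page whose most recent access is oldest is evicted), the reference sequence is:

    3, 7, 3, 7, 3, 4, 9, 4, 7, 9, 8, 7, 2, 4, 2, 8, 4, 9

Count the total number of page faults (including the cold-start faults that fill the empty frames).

3: fault, frames [3]
7: fault, frames [3, 7]
3: hit
7: hit
3: hit
4: fault, frames [7, 3, 4]
9: fault, frames [7, 3, 4, 9]
4: hit
7: hit
9: hit
8: fault, evict 3, frames [4, 7, 9, 8]
7: hit
2: fault, evict 4, frames [9, 8, 7, 2]
4: fault, evict 9, frames [8, 7, 2, 4]
2: hit
8: hit
4: hit
9: fault, evict 7, frames [2, 8, 4, 9]
Page faults: 8.

8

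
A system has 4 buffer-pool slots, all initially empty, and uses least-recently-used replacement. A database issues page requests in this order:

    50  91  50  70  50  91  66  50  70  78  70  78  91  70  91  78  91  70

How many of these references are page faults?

6

50: miss, frames {50}
91: miss, frames {50,91}
50: hit
70: miss, frames {91,50,70}
50: hit
91: hit
66: miss, frames {70,50,91,66}
50: hit
70: hit
78: miss, evict 91, frames {66,50,70,78}
70: hit
78: hit
91: miss, evict 66, frames {50,70,78,91}
70: hit
91: hit
78: hit
91: hit
70: hit
Page faults: 6.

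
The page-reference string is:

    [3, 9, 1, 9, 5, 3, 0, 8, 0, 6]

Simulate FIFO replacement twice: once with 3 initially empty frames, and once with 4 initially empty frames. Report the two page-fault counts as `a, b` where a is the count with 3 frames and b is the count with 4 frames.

3 frames: F F F . F F F F . F → 8 faults.
4 frames: F F F . F . F F . F → 7 faults.
7 < 8: adding a frame reduced faults, as is typical.

8, 7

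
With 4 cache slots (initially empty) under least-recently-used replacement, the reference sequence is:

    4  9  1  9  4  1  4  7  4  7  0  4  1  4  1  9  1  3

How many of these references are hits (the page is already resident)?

4 → miss, frames {4}
9 → miss, frames {4,9}
1 → miss, frames {4,9,1}
9 → hit
4 → hit
1 → hit
4 → hit
7 → miss, frames {9,1,4,7}
4 → hit
7 → hit
0 → miss, evict 9, frames {1,4,7,0}
4 → hit
1 → hit
4 → hit
1 → hit
9 → miss, evict 7, frames {0,4,1,9}
1 → hit
3 → miss, evict 0, frames {4,9,1,3}
Hits: 11.

11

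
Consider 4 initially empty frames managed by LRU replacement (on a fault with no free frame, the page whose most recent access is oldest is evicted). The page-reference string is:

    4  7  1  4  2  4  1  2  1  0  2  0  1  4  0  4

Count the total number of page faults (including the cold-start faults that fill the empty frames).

4 → fault, frames (4)
7 → fault, frames (4 7)
1 → fault, frames (4 7 1)
4 → hit
2 → fault, frames (7 1 4 2)
4 → hit
1 → hit
2 → hit
1 → hit
0 → fault, evict 7, frames (4 2 1 0)
2 → hit
0 → hit
1 → hit
4 → hit
0 → hit
4 → hit
Page faults: 5.

5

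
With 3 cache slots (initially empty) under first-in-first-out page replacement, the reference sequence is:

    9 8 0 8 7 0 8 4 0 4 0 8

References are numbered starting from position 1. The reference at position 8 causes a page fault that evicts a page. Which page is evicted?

8

pos 1: 9 -> miss, frames [9]
pos 2: 8 -> miss, frames [9, 8]
pos 3: 0 -> miss, frames [9, 8, 0]
pos 4: 8 -> hit
pos 5: 7 -> miss, evict 9, frames [8, 0, 7]
pos 6: 0 -> hit
pos 7: 8 -> hit
pos 8: 4 -> miss, evict 8, frames [0, 7, 4]
At position 8, page 8 is evicted.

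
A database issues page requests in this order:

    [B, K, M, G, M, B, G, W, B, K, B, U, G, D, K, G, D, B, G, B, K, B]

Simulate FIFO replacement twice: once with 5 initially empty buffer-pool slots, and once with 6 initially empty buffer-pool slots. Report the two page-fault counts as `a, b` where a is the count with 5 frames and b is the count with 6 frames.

5 frames: F F F F . . . F . . . F . F F . . F F . . . → 10 faults.
6 frames: F F F F . . . F . . . F . F . . . F . . F . → 9 faults.
9 < 10: adding a frame reduced faults, as is typical.

10, 9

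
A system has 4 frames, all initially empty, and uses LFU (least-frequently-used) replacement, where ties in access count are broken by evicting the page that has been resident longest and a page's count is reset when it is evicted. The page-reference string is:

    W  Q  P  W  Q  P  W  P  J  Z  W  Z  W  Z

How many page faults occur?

5

W: miss, frames (W)
Q: miss, frames (W Q)
P: miss, frames (W Q P)
W: hit
Q: hit
P: hit
W: hit
P: hit
J: miss, frames (W Q P J)
Z: miss, evict J, frames (W Q P Z)
W: hit
Z: hit
W: hit
Z: hit
Page faults: 5.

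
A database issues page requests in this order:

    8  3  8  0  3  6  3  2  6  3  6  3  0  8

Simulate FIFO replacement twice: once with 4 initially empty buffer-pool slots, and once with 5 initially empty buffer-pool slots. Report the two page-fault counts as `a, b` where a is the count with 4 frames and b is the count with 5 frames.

6, 5

4 frames: F F . F . F . F . . . . . F → 6 faults.
5 frames: F F . F . F . F . . . . . . → 5 faults.
5 < 6: adding a frame reduced faults, as is typical.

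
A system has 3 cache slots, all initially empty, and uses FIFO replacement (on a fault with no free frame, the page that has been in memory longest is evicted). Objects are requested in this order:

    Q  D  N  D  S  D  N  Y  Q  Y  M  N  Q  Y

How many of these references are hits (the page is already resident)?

Q -> fault, frames [Q]
D -> fault, frames [Q, D]
N -> fault, frames [Q, D, N]
D -> hit
S -> fault, evict Q, frames [D, N, S]
D -> hit
N -> hit
Y -> fault, evict D, frames [N, S, Y]
Q -> fault, evict N, frames [S, Y, Q]
Y -> hit
M -> fault, evict S, frames [Y, Q, M]
N -> fault, evict Y, frames [Q, M, N]
Q -> hit
Y -> fault, evict Q, frames [M, N, Y]
Hits: 5.

5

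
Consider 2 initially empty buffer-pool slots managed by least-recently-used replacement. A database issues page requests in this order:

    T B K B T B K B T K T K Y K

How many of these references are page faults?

8

T: fault, frames (T)
B: fault, frames (T B)
K: fault, evict T, frames (B K)
B: hit
T: fault, evict K, frames (B T)
B: hit
K: fault, evict T, frames (B K)
B: hit
T: fault, evict K, frames (B T)
K: fault, evict B, frames (T K)
T: hit
K: hit
Y: fault, evict T, frames (K Y)
K: hit
Page faults: 8.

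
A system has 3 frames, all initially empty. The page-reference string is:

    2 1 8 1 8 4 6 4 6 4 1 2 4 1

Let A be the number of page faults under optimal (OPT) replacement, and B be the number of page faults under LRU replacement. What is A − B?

Under OPT: F F F . . F F . . . . F . . → 6 faults.
Under LRU: F F F . . F F . . . F F . . → 7 faults.
A − B = 6 − 7 = -1.

-1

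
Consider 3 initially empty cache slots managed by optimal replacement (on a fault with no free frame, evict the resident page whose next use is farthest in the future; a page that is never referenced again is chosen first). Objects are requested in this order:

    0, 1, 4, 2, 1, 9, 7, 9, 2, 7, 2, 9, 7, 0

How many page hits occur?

7

0 -> miss, frames (0)
1 -> miss, frames (0 1)
4 -> miss, frames (0 1 4)
2 -> miss, evict 4, frames (0 1 2)
1 -> hit
9 -> miss, evict 1, frames (0 2 9)
7 -> miss, evict 0, frames (2 9 7)
9 -> hit
2 -> hit
7 -> hit
2 -> hit
9 -> hit
7 -> hit
0 -> miss, evict 7, frames (2 9 0)
Hits: 7.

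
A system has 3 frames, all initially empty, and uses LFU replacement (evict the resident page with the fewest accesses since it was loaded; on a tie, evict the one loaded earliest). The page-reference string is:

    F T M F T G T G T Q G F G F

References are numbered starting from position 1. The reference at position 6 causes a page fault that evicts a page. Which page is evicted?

M

pos 1: F: miss, frames (F)
pos 2: T: miss, frames (F T)
pos 3: M: miss, frames (F T M)
pos 4: F: hit
pos 5: T: hit
pos 6: G: miss, evict M, frames (F T G)
At position 6, page M is evicted.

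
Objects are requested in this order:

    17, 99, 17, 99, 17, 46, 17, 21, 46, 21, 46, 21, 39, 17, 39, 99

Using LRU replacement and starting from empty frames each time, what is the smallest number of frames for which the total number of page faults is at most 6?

f=1: 16 faults
f=2: 8 faults
f=3: 7 faults
f=4: 6 faults
f=5: 5 faults
Smallest f with faults ≤ 6 is 4.

4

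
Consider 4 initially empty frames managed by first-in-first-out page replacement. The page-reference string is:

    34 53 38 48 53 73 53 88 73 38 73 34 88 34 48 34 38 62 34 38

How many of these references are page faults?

34 → miss, frames {34}
53 → miss, frames {34,53}
38 → miss, frames {34,53,38}
48 → miss, frames {34,53,38,48}
53 → hit
73 → miss, evict 34, frames {53,38,48,73}
53 → hit
88 → miss, evict 53, frames {38,48,73,88}
73 → hit
38 → hit
73 → hit
34 → miss, evict 38, frames {48,73,88,34}
88 → hit
34 → hit
48 → hit
34 → hit
38 → miss, evict 48, frames {73,88,34,38}
62 → miss, evict 73, frames {88,34,38,62}
34 → hit
38 → hit
Page faults: 9.

9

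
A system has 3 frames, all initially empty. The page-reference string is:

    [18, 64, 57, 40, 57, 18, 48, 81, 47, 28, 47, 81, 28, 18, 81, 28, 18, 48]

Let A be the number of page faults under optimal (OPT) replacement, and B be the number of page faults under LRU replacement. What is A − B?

-1

Under OPT: F F F F . . F F F F . . . F . . . F → 10 faults.
Under LRU: F F F F . F F F F F . . . F . . . F → 11 faults.
A − B = 10 − 11 = -1.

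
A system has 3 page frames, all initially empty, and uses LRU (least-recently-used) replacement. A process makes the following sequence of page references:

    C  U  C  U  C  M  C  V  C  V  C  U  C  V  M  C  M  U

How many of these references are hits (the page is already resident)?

C → fault, frames (C)
U → fault, frames (C U)
C → hit
U → hit
C → hit
M → fault, frames (U C M)
C → hit
V → fault, evict U, frames (M C V)
C → hit
V → hit
C → hit
U → fault, evict M, frames (V C U)
C → hit
V → hit
M → fault, evict U, frames (C V M)
C → hit
M → hit
U → fault, evict V, frames (C M U)
Hits: 11.

11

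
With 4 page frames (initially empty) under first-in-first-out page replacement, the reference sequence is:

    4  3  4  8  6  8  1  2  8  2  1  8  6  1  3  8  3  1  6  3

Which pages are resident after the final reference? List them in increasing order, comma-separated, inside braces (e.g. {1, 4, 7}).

4 -> miss, frames (4)
3 -> miss, frames (4 3)
4 -> hit
8 -> miss, frames (4 3 8)
6 -> miss, frames (4 3 8 6)
8 -> hit
1 -> miss, evict 4, frames (3 8 6 1)
2 -> miss, evict 3, frames (8 6 1 2)
8 -> hit
2 -> hit
1 -> hit
8 -> hit
6 -> hit
1 -> hit
3 -> miss, evict 8, frames (6 1 2 3)
8 -> miss, evict 6, frames (1 2 3 8)
3 -> hit
1 -> hit
6 -> miss, evict 1, frames (2 3 8 6)
3 -> hit

{2, 3, 6, 8}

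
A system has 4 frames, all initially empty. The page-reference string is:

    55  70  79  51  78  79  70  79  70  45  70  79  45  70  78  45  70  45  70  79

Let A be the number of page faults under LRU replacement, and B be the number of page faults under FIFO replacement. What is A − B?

-2

Under LRU: F F F F F . . . . F . . . . . . . . . . → 6 faults.
Under FIFO: F F F F F . . . . F F F . . . . . . . . → 8 faults.
A − B = 6 − 8 = -2.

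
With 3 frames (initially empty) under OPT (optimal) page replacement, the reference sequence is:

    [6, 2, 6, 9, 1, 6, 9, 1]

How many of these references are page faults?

4

6 -> fault, frames {6}
2 -> fault, frames {6,2}
6 -> hit
9 -> fault, frames {6,2,9}
1 -> fault, evict 2, frames {6,9,1}
6 -> hit
9 -> hit
1 -> hit
Page faults: 4.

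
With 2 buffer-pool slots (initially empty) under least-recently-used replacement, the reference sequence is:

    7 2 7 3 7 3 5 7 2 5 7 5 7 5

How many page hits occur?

6

7 → fault, frames [7]
2 → fault, frames [7, 2]
7 → hit
3 → fault, evict 2, frames [7, 3]
7 → hit
3 → hit
5 → fault, evict 7, frames [3, 5]
7 → fault, evict 3, frames [5, 7]
2 → fault, evict 5, frames [7, 2]
5 → fault, evict 7, frames [2, 5]
7 → fault, evict 2, frames [5, 7]
5 → hit
7 → hit
5 → hit
Hits: 6.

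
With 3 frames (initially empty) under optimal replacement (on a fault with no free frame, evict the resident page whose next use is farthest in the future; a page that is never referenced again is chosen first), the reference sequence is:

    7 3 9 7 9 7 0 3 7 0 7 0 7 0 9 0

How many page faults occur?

7: miss, frames {7}
3: miss, frames {7,3}
9: miss, frames {7,3,9}
7: hit
9: hit
7: hit
0: miss, evict 9, frames {7,3,0}
3: hit
7: hit
0: hit
7: hit
0: hit
7: hit
0: hit
9: miss, evict 3, frames {7,0,9}
0: hit
Page faults: 5.

5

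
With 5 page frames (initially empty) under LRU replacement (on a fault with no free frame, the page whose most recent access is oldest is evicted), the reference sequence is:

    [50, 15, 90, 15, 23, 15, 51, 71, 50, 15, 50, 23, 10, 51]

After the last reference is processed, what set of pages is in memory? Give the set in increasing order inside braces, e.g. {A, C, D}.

{10, 15, 23, 50, 51}

50: fault, frames {50}
15: fault, frames {50,15}
90: fault, frames {50,15,90}
15: hit
23: fault, frames {50,90,15,23}
15: hit
51: fault, frames {50,90,23,15,51}
71: fault, evict 50, frames {90,23,15,51,71}
50: fault, evict 90, frames {23,15,51,71,50}
15: hit
50: hit
23: hit
10: fault, evict 51, frames {71,15,50,23,10}
51: fault, evict 71, frames {15,50,23,10,51}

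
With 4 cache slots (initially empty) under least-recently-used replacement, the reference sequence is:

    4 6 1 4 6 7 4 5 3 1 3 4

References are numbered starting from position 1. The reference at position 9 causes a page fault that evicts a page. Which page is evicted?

pos 1: 4: miss, frames (4)
pos 2: 6: miss, frames (4 6)
pos 3: 1: miss, frames (4 6 1)
pos 4: 4: hit
pos 5: 6: hit
pos 6: 7: miss, frames (1 4 6 7)
pos 7: 4: hit
pos 8: 5: miss, evict 1, frames (6 7 4 5)
pos 9: 3: miss, evict 6, frames (7 4 5 3)
At position 9, page 6 is evicted.

6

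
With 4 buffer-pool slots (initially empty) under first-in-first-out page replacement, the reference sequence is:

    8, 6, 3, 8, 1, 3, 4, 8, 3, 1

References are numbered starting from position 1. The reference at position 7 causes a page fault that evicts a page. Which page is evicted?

8

pos 1: 8: miss, frames [8]
pos 2: 6: miss, frames [8, 6]
pos 3: 3: miss, frames [8, 6, 3]
pos 4: 8: hit
pos 5: 1: miss, frames [8, 6, 3, 1]
pos 6: 3: hit
pos 7: 4: miss, evict 8, frames [6, 3, 1, 4]
At position 7, page 8 is evicted.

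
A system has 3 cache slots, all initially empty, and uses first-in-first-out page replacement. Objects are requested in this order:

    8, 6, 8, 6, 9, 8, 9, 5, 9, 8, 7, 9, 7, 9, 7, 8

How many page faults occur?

7

8: fault, frames (8)
6: fault, frames (8 6)
8: hit
6: hit
9: fault, frames (8 6 9)
8: hit
9: hit
5: fault, evict 8, frames (6 9 5)
9: hit
8: fault, evict 6, frames (9 5 8)
7: fault, evict 9, frames (5 8 7)
9: fault, evict 5, frames (8 7 9)
7: hit
9: hit
7: hit
8: hit
Page faults: 7.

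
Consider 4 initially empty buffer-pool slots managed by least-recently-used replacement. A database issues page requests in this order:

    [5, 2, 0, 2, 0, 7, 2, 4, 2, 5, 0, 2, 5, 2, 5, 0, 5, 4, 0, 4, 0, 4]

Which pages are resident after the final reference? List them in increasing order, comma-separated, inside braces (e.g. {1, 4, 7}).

{0, 2, 4, 5}

5 -> fault, frames (5)
2 -> fault, frames (5 2)
0 -> fault, frames (5 2 0)
2 -> hit
0 -> hit
7 -> fault, frames (5 2 0 7)
2 -> hit
4 -> fault, evict 5, frames (0 7 2 4)
2 -> hit
5 -> fault, evict 0, frames (7 4 2 5)
0 -> fault, evict 7, frames (4 2 5 0)
2 -> hit
5 -> hit
2 -> hit
5 -> hit
0 -> hit
5 -> hit
4 -> hit
0 -> hit
4 -> hit
0 -> hit
4 -> hit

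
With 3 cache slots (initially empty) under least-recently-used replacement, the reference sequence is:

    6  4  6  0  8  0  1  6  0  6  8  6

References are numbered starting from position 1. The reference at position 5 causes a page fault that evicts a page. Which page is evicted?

4

pos 1: 6 → fault, frames (6)
pos 2: 4 → fault, frames (6 4)
pos 3: 6 → hit
pos 4: 0 → fault, frames (4 6 0)
pos 5: 8 → fault, evict 4, frames (6 0 8)
At position 5, page 4 is evicted.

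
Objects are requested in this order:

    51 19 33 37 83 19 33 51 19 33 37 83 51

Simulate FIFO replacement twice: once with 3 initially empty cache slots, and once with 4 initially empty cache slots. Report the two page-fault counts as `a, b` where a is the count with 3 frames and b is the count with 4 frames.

10, 11

3 frames: F F F F F F F F . . F F . → 10 faults.
4 frames: F F F F F . . F F F F F F → 11 faults.
11 > 10: adding a frame increased faults — Belady's anomaly.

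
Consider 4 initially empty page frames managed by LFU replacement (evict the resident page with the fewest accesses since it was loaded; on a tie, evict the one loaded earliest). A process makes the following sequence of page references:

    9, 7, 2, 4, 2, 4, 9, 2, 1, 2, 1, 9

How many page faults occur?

5

9 -> fault, frames [9]
7 -> fault, frames [9, 7]
2 -> fault, frames [9, 7, 2]
4 -> fault, frames [9, 7, 2, 4]
2 -> hit
4 -> hit
9 -> hit
2 -> hit
1 -> fault, evict 7, frames [9, 2, 4, 1]
2 -> hit
1 -> hit
9 -> hit
Page faults: 5.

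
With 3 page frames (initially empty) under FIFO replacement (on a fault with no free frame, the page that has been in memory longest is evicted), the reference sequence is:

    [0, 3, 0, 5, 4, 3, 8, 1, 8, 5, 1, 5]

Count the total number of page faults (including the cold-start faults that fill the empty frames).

0 → fault, frames [0]
3 → fault, frames [0, 3]
0 → hit
5 → fault, frames [0, 3, 5]
4 → fault, evict 0, frames [3, 5, 4]
3 → hit
8 → fault, evict 3, frames [5, 4, 8]
1 → fault, evict 5, frames [4, 8, 1]
8 → hit
5 → fault, evict 4, frames [8, 1, 5]
1 → hit
5 → hit
Page faults: 7.

7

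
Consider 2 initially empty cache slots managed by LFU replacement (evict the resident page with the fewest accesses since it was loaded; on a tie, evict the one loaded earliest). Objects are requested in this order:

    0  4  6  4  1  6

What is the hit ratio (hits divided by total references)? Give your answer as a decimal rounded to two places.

0.17

0: miss, frames [0]
4: miss, frames [0, 4]
6: miss, evict 0, frames [4, 6]
4: hit
1: miss, evict 6, frames [4, 1]
6: miss, evict 1, frames [4, 6]
Hits: 1 of 6 references → 1/6 = 0.1667.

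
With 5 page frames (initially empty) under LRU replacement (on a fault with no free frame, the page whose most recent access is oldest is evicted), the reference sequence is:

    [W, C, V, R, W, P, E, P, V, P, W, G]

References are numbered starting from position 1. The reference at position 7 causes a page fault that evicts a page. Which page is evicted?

pos 1: W -> miss, frames (W)
pos 2: C -> miss, frames (W C)
pos 3: V -> miss, frames (W C V)
pos 4: R -> miss, frames (W C V R)
pos 5: W -> hit
pos 6: P -> miss, frames (C V R W P)
pos 7: E -> miss, evict C, frames (V R W P E)
At position 7, page C is evicted.

C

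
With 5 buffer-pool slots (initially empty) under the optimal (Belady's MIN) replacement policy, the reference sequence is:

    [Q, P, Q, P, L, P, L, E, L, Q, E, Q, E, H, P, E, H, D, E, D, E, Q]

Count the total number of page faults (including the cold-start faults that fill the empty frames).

6

Q -> miss, frames (Q)
P -> miss, frames (Q P)
Q -> hit
P -> hit
L -> miss, frames (Q P L)
P -> hit
L -> hit
E -> miss, frames (Q P L E)
L -> hit
Q -> hit
E -> hit
Q -> hit
E -> hit
H -> miss, frames (Q P L E H)
P -> hit
E -> hit
H -> hit
D -> miss, evict H, frames (Q P L E D)
E -> hit
D -> hit
E -> hit
Q -> hit
Page faults: 6.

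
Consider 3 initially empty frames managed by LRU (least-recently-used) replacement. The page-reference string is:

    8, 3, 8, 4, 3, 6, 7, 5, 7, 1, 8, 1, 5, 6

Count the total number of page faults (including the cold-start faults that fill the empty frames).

10

8 -> fault, frames {8}
3 -> fault, frames {8,3}
8 -> hit
4 -> fault, frames {3,8,4}
3 -> hit
6 -> fault, evict 8, frames {4,3,6}
7 -> fault, evict 4, frames {3,6,7}
5 -> fault, evict 3, frames {6,7,5}
7 -> hit
1 -> fault, evict 6, frames {5,7,1}
8 -> fault, evict 5, frames {7,1,8}
1 -> hit
5 -> fault, evict 7, frames {8,1,5}
6 -> fault, evict 8, frames {1,5,6}
Page faults: 10.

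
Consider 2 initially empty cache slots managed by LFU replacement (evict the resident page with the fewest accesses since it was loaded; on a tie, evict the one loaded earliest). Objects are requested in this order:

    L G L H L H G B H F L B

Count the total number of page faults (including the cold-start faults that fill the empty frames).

8

L -> fault, frames {L}
G -> fault, frames {L,G}
L -> hit
H -> fault, evict G, frames {L,H}
L -> hit
H -> hit
G -> fault, evict H, frames {L,G}
B -> fault, evict G, frames {L,B}
H -> fault, evict B, frames {L,H}
F -> fault, evict H, frames {L,F}
L -> hit
B -> fault, evict F, frames {L,B}
Page faults: 8.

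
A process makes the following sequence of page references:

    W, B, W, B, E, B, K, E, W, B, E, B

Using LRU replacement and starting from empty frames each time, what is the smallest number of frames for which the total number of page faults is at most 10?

2

f=1: 12 faults
f=2: 8 faults
f=3: 6 faults
f=4: 4 faults
Smallest f with faults ≤ 10 is 2.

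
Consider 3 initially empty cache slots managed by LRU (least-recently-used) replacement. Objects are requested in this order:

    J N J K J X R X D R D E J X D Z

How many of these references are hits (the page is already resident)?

J -> miss, frames (J)
N -> miss, frames (J N)
J -> hit
K -> miss, frames (N J K)
J -> hit
X -> miss, evict N, frames (K J X)
R -> miss, evict K, frames (J X R)
X -> hit
D -> miss, evict J, frames (R X D)
R -> hit
D -> hit
E -> miss, evict X, frames (R D E)
J -> miss, evict R, frames (D E J)
X -> miss, evict D, frames (E J X)
D -> miss, evict E, frames (J X D)
Z -> miss, evict J, frames (X D Z)
Hits: 5.

5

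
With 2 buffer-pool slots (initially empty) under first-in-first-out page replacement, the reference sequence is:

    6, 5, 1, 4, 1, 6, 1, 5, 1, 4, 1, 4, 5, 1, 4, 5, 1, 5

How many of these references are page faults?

6 -> fault, frames {6}
5 -> fault, frames {6,5}
1 -> fault, evict 6, frames {5,1}
4 -> fault, evict 5, frames {1,4}
1 -> hit
6 -> fault, evict 1, frames {4,6}
1 -> fault, evict 4, frames {6,1}
5 -> fault, evict 6, frames {1,5}
1 -> hit
4 -> fault, evict 1, frames {5,4}
1 -> fault, evict 5, frames {4,1}
4 -> hit
5 -> fault, evict 4, frames {1,5}
1 -> hit
4 -> fault, evict 1, frames {5,4}
5 -> hit
1 -> fault, evict 5, frames {4,1}
5 -> fault, evict 4, frames {1,5}
Page faults: 13.

13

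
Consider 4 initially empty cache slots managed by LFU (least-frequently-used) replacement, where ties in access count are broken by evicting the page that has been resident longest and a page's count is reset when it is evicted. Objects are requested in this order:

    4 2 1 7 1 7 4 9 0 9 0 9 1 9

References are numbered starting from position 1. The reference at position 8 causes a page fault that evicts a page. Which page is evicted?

2

pos 1: 4 -> miss, frames (4)
pos 2: 2 -> miss, frames (4 2)
pos 3: 1 -> miss, frames (4 2 1)
pos 4: 7 -> miss, frames (4 2 1 7)
pos 5: 1 -> hit
pos 6: 7 -> hit
pos 7: 4 -> hit
pos 8: 9 -> miss, evict 2, frames (4 1 7 9)
At position 8, page 2 is evicted.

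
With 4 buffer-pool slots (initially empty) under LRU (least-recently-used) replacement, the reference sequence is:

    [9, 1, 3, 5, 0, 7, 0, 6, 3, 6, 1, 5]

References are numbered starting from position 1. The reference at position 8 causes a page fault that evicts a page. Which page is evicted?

pos 1: 9 → fault, frames {9}
pos 2: 1 → fault, frames {9,1}
pos 3: 3 → fault, frames {9,1,3}
pos 4: 5 → fault, frames {9,1,3,5}
pos 5: 0 → fault, evict 9, frames {1,3,5,0}
pos 6: 7 → fault, evict 1, frames {3,5,0,7}
pos 7: 0 → hit
pos 8: 6 → fault, evict 3, frames {5,7,0,6}
At position 8, page 3 is evicted.

3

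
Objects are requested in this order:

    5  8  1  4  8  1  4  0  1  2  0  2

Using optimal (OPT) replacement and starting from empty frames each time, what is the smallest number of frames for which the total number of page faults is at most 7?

2

f=1: 12 faults
f=2: 7 faults
f=3: 6 faults
f=4: 6 faults
f=5: 6 faults
f=6: 6 faults
Smallest f with faults ≤ 7 is 2.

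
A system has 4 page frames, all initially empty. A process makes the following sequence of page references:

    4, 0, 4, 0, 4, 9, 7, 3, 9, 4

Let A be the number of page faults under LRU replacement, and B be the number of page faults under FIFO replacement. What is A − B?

Under LRU: F F . . . F F F . . → 5 faults.
Under FIFO: F F . . . F F F . F → 6 faults.
A − B = 5 − 6 = -1.

-1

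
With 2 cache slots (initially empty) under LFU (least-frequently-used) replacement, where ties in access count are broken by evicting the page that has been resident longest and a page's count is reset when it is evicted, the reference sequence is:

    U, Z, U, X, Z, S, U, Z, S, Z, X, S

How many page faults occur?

U -> fault, frames {U}
Z -> fault, frames {U,Z}
U -> hit
X -> fault, evict Z, frames {U,X}
Z -> fault, evict X, frames {U,Z}
S -> fault, evict Z, frames {U,S}
U -> hit
Z -> fault, evict S, frames {U,Z}
S -> fault, evict Z, frames {U,S}
Z -> fault, evict S, frames {U,Z}
X -> fault, evict Z, frames {U,X}
S -> fault, evict X, frames {U,S}
Page faults: 10.

10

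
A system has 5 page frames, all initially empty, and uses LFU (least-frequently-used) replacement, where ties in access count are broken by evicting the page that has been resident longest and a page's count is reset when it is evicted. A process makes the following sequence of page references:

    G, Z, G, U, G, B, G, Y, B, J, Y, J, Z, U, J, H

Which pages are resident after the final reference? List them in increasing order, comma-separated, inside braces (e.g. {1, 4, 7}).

G: miss, frames [G]
Z: miss, frames [G, Z]
G: hit
U: miss, frames [G, Z, U]
G: hit
B: miss, frames [G, Z, U, B]
G: hit
Y: miss, frames [G, Z, U, B, Y]
B: hit
J: miss, evict Z, frames [G, U, B, Y, J]
Y: hit
J: hit
Z: miss, evict U, frames [G, B, Y, J, Z]
U: miss, evict Z, frames [G, B, Y, J, U]
J: hit
H: miss, evict U, frames [G, B, Y, J, H]

{B, G, H, J, Y}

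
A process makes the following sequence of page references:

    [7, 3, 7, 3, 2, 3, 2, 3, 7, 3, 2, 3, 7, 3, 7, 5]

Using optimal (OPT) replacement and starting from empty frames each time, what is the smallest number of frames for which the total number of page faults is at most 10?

2

f=1: 16 faults
f=2: 7 faults
f=3: 4 faults
f=4: 4 faults
Smallest f with faults ≤ 10 is 2.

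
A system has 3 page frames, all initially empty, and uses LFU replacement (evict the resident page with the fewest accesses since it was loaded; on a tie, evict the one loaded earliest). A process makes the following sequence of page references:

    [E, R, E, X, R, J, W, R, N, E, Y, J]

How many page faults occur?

8

E: fault, frames [E]
R: fault, frames [E, R]
E: hit
X: fault, frames [E, R, X]
R: hit
J: fault, evict X, frames [E, R, J]
W: fault, evict J, frames [E, R, W]
R: hit
N: fault, evict W, frames [E, R, N]
E: hit
Y: fault, evict N, frames [E, R, Y]
J: fault, evict Y, frames [E, R, J]
Page faults: 8.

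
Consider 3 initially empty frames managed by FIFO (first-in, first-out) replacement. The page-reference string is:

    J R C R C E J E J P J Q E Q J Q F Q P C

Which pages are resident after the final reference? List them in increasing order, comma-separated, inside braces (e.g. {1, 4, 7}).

{C, P, Q}

J: miss, frames {J}
R: miss, frames {J,R}
C: miss, frames {J,R,C}
R: hit
C: hit
E: miss, evict J, frames {R,C,E}
J: miss, evict R, frames {C,E,J}
E: hit
J: hit
P: miss, evict C, frames {E,J,P}
J: hit
Q: miss, evict E, frames {J,P,Q}
E: miss, evict J, frames {P,Q,E}
Q: hit
J: miss, evict P, frames {Q,E,J}
Q: hit
F: miss, evict Q, frames {E,J,F}
Q: miss, evict E, frames {J,F,Q}
P: miss, evict J, frames {F,Q,P}
C: miss, evict F, frames {Q,P,C}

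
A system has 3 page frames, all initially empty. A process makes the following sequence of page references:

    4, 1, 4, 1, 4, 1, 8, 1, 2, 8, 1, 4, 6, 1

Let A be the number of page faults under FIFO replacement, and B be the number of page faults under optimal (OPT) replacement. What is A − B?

Under FIFO: F F . . . . F . F . . F F F → 7 faults.
Under OPT: F F . . . . F . F . . F F . → 6 faults.
A − B = 7 − 6 = 1.

1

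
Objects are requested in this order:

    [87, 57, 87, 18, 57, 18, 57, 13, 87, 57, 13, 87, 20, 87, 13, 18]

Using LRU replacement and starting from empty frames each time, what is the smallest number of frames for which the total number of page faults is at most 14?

2

f=1: 16 faults
f=2: 12 faults
f=3: 7 faults
f=4: 6 faults
f=5: 5 faults
Smallest f with faults ≤ 14 is 2.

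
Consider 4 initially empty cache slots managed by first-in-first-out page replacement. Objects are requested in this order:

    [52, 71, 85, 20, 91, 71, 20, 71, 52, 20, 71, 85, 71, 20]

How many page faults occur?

9

52 → miss, frames {52}
71 → miss, frames {52,71}
85 → miss, frames {52,71,85}
20 → miss, frames {52,71,85,20}
91 → miss, evict 52, frames {71,85,20,91}
71 → hit
20 → hit
71 → hit
52 → miss, evict 71, frames {85,20,91,52}
20 → hit
71 → miss, evict 85, frames {20,91,52,71}
85 → miss, evict 20, frames {91,52,71,85}
71 → hit
20 → miss, evict 91, frames {52,71,85,20}
Page faults: 9.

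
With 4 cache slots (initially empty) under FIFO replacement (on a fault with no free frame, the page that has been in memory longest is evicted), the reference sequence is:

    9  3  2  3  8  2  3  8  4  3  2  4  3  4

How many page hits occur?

9 -> miss, frames {9}
3 -> miss, frames {9,3}
2 -> miss, frames {9,3,2}
3 -> hit
8 -> miss, frames {9,3,2,8}
2 -> hit
3 -> hit
8 -> hit
4 -> miss, evict 9, frames {3,2,8,4}
3 -> hit
2 -> hit
4 -> hit
3 -> hit
4 -> hit
Hits: 9.

9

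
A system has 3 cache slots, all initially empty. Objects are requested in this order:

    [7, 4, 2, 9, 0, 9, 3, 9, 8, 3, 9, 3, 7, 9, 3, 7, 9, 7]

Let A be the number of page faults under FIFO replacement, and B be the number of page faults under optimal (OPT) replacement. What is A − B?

2

Under FIFO: F F F F F . F . F . F . F . F . . . → 10 faults.
Under OPT: F F F F F . F . F . . . F . . . . . → 8 faults.
A − B = 10 − 8 = 2.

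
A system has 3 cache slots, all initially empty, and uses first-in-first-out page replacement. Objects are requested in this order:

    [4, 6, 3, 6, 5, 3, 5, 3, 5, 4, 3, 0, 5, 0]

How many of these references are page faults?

6

4 -> miss, frames {4}
6 -> miss, frames {4,6}
3 -> miss, frames {4,6,3}
6 -> hit
5 -> miss, evict 4, frames {6,3,5}
3 -> hit
5 -> hit
3 -> hit
5 -> hit
4 -> miss, evict 6, frames {3,5,4}
3 -> hit
0 -> miss, evict 3, frames {5,4,0}
5 -> hit
0 -> hit
Page faults: 6.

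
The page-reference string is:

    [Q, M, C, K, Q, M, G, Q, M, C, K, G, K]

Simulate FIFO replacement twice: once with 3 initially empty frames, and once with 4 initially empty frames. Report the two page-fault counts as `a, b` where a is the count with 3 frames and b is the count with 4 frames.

9, 10

3 frames: F F F F F F F . . F F . . → 9 faults.
4 frames: F F F F . . F F F F F F . → 10 faults.
10 > 9: adding a frame increased faults — Belady's anomaly.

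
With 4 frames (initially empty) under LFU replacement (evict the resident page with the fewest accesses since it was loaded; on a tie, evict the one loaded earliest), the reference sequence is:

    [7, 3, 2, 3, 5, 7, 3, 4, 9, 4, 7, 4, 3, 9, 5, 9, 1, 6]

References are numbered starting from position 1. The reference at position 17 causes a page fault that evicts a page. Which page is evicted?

pos 1: 7 → miss, frames [7]
pos 2: 3 → miss, frames [7, 3]
pos 3: 2 → miss, frames [7, 3, 2]
pos 4: 3 → hit
pos 5: 5 → miss, frames [7, 3, 2, 5]
pos 6: 7 → hit
pos 7: 3 → hit
pos 8: 4 → miss, evict 2, frames [7, 3, 5, 4]
pos 9: 9 → miss, evict 5, frames [7, 3, 4, 9]
pos 10: 4 → hit
pos 11: 7 → hit
pos 12: 4 → hit
pos 13: 3 → hit
pos 14: 9 → hit
pos 15: 5 → miss, evict 9, frames [7, 3, 4, 5]
pos 16: 9 → miss, evict 5, frames [7, 3, 4, 9]
pos 17: 1 → miss, evict 9, frames [7, 3, 4, 1]
At position 17, page 9 is evicted.

9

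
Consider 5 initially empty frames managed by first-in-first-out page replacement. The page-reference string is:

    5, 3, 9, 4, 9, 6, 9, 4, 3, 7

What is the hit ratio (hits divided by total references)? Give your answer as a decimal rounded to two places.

5 → fault, frames {5}
3 → fault, frames {5,3}
9 → fault, frames {5,3,9}
4 → fault, frames {5,3,9,4}
9 → hit
6 → fault, frames {5,3,9,4,6}
9 → hit
4 → hit
3 → hit
7 → fault, evict 5, frames {3,9,4,6,7}
Hits: 4 of 10 references → 4/10 = 0.4000.

0.40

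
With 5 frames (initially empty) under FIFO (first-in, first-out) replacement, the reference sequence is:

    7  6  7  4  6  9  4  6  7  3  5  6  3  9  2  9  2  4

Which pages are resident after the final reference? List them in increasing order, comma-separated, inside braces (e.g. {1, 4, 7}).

{2, 3, 4, 5, 9}

7 → miss, frames [7]
6 → miss, frames [7, 6]
7 → hit
4 → miss, frames [7, 6, 4]
6 → hit
9 → miss, frames [7, 6, 4, 9]
4 → hit
6 → hit
7 → hit
3 → miss, frames [7, 6, 4, 9, 3]
5 → miss, evict 7, frames [6, 4, 9, 3, 5]
6 → hit
3 → hit
9 → hit
2 → miss, evict 6, frames [4, 9, 3, 5, 2]
9 → hit
2 → hit
4 → hit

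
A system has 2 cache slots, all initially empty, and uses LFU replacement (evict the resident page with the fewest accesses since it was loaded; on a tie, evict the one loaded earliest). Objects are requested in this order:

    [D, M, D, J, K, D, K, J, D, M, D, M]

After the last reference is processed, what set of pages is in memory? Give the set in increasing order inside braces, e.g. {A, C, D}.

{D, M}

D: fault, frames {D}
M: fault, frames {D,M}
D: hit
J: fault, evict M, frames {D,J}
K: fault, evict J, frames {D,K}
D: hit
K: hit
J: fault, evict K, frames {D,J}
D: hit
M: fault, evict J, frames {D,M}
D: hit
M: hit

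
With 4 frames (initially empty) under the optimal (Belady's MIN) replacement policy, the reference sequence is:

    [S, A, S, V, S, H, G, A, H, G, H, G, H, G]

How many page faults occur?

5

S: miss, frames {S}
A: miss, frames {S,A}
S: hit
V: miss, frames {S,A,V}
S: hit
H: miss, frames {S,A,V,H}
G: miss, evict V, frames {S,A,H,G}
A: hit
H: hit
G: hit
H: hit
G: hit
H: hit
G: hit
Page faults: 5.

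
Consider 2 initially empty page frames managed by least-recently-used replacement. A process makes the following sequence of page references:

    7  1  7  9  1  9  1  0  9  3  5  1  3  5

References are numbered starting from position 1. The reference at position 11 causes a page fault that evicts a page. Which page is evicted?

pos 1: 7: miss, frames (7)
pos 2: 1: miss, frames (7 1)
pos 3: 7: hit
pos 4: 9: miss, evict 1, frames (7 9)
pos 5: 1: miss, evict 7, frames (9 1)
pos 6: 9: hit
pos 7: 1: hit
pos 8: 0: miss, evict 9, frames (1 0)
pos 9: 9: miss, evict 1, frames (0 9)
pos 10: 3: miss, evict 0, frames (9 3)
pos 11: 5: miss, evict 9, frames (3 5)
At position 11, page 9 is evicted.

9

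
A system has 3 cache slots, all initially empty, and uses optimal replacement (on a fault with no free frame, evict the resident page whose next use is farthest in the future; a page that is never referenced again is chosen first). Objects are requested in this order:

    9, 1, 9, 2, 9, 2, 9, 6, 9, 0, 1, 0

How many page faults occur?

9 -> miss, frames [9]
1 -> miss, frames [9, 1]
9 -> hit
2 -> miss, frames [9, 1, 2]
9 -> hit
2 -> hit
9 -> hit
6 -> miss, evict 2, frames [9, 1, 6]
9 -> hit
0 -> miss, evict 6, frames [9, 1, 0]
1 -> hit
0 -> hit
Page faults: 5.

5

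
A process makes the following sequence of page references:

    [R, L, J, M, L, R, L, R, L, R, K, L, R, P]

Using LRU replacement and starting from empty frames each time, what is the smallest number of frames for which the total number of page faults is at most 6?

4

f=1: 14 faults
f=2: 10 faults
f=3: 7 faults
f=4: 6 faults
f=5: 6 faults
f=6: 6 faults
Smallest f with faults ≤ 6 is 4.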